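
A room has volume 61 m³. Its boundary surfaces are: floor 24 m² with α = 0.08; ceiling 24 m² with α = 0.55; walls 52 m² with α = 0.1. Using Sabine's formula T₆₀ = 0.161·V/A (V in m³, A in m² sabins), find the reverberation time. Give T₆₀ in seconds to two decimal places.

A = Σ Sᵢαᵢ = 24·0.08 + 24·0.55 + 52·0.1 = 20.32 m².
T₆₀ = 0.161 × 61 / 20.32 = 0.483 s.

0.48 s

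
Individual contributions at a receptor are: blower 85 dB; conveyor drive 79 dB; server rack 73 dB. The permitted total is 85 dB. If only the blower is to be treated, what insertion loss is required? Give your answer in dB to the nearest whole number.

The untreated sources together contribute 10^(79/10) + 10^(73/10) = 9.939e+07, i.e. 79.97 dB.
The limit corresponds to 10^(85/10) = 3.162e+08; subtracting the fixed part leaves 2.168e+08 for the blower, i.e. 83.36 dB.
So the blower must be reduced from 85 to 83.36 dB: IL = 1.64 dB.

2 dB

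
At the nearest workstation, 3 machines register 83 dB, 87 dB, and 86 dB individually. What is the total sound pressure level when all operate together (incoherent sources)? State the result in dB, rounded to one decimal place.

For uncorrelated sources the intensities add, so convert each level to linear form, sum, and take 10·log₁₀ of the total.
Σ 10^(L/10) = 10^(83/10) + 10^(87/10) + 10^(86/10) = 1.099e+09.
L_total = 10·log₁₀(1.099e+09) = 90.41 dB.

90.4 dB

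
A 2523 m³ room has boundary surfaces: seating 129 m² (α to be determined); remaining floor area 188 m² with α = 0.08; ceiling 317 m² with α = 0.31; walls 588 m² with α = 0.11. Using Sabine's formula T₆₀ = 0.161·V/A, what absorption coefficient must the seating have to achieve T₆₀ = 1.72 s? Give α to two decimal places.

0.45

Required total absorption A = 0.161·2523/1.72 = 236.16 m².
Absorption from the other surfaces = 188·0.08 + 317·0.31 + 588·0.11 = 177.99 m², so the seating must supply 58.17 m² over 129 m².
α = 58.17/129 = 0.451.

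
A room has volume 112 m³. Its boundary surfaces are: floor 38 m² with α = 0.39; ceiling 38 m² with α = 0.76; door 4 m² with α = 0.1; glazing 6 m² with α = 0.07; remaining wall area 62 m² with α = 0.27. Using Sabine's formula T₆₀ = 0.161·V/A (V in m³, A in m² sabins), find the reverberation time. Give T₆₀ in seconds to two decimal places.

0.29 s

Total absorption A = 38·0.39 + 38·0.76 + 4·0.1 + 6·0.07 + 62·0.27 = 61.26 m² sabins.
T₆₀ = 0.161 × 112 / 61.26 = 0.294 s.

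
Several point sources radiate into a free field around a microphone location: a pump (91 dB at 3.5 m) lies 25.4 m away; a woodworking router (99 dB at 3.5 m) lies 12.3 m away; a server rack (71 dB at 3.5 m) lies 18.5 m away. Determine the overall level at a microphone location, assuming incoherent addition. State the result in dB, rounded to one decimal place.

Apply inverse-square spreading to bring every level to the receiver, then sum 10^(L/10).
pump: 91 − 20·log₁₀(25.4/3.5) = 91 − 17.22 = 73.78 dB.
woodworking router: 99 − 20·log₁₀(12.3/3.5) = 99 − 10.92 = 88.08 dB.
server rack: 71 − 20·log₁₀(18.5/3.5) = 71 − 14.46 = 56.54 dB.
Σ 10^(L/10) = 6.675e+08 → L_total = 10·log₁₀(6.675e+08) = 88.24 dB.

88.2 dB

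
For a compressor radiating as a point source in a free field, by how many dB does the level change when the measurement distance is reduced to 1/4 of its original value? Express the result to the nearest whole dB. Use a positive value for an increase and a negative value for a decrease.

+12 dB

With spherical spreading the level changes by −20·log₁₀(r₂/r₁).
ΔL = −20·log₁₀(0.25) = +12.04 dB.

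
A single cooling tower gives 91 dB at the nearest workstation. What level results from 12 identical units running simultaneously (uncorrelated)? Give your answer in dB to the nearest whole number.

L_total = L₁ + 10·log₁₀ N for N identical incoherent sources.
L_total = 91 + 10·log₁₀(12) = 91 + 10.792 = 101.79 dB.

102 dB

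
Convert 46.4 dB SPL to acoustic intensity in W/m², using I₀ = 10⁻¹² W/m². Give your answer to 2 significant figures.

I/I₀ = 10^(46.4/10) = 4.365e+04, so I = 4.365e+04 × 10⁻¹² W/m².

4.4e-08 W/m²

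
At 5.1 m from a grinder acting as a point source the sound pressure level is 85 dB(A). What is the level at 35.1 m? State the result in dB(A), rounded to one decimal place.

68.2 dB(A)

Point-source attenuation: ΔL = 20·log₁₀(r₂/r₁) = 20·log₁₀(35.1/5.1) = 16.755 dB.
L₂ = 85 − 20·log₁₀(35.1/5.1) = 85 − 16.755 = 68.25 dB(A).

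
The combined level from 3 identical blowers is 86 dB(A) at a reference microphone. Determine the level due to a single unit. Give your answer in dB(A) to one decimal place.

Dividing the total intensity by 3 lowers the level by 10·log₁₀ 3 = 4.771 dB: L₁ = 86 − 4.771.

81.2 dB(A)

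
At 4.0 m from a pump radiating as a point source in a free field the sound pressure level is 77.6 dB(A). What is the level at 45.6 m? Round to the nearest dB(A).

56 dB(A)

For a point source, L₂ = L₁ − 20·log₁₀(r₂/r₁).
L₂ = 77.6 − 20·log₁₀(45.6/4.0) = 77.6 − 21.138 = 56.46 dB(A).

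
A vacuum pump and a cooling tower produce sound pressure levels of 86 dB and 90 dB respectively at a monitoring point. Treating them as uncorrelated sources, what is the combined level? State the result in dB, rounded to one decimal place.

Incoherent sources combine by intensity addition: L_total = 10·log₁₀(Σ 10^(L_i/10)).
Σ 10^(L/10) = 10^(86/10) + 10^(90/10) = 1.398e+09.
L_total = 10·log₁₀(1.398e+09) = 91.46 dB.

91.5 dB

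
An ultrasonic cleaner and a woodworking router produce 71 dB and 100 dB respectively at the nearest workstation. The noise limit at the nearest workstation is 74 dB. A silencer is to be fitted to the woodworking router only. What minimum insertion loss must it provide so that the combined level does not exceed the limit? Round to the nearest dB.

29 dB

Everything except the woodworking router sums to 10^(71/10) = 1.259e+07 in linear terms, 71.00 dB.
To meet 74 dB overall, the treated woodworking router may contribute at most 10^(74/10) − 1.259e+07 = 1.253e+07, i.e. 70.98 dB.
Required insertion loss = 100 − 70.98 = 29.02 dB.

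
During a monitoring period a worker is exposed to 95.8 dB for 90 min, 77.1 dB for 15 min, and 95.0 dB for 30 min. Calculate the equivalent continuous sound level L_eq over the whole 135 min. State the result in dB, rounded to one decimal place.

The energy average is taken in the linear domain: L_eq = 10·log₁₀[(Σ tᵢ·10^(Lᵢ/10))/T], T = 135 min.
Σ tᵢ·10^(Lᵢ/10) = 90·10^(95.8/10) + 15·10^(77.1/10) + 30·10^(95.0/10) = 4.378e+11.
L_eq = 10·log₁₀(4.378e+11/135) = 95.11 dB.

95.1 dB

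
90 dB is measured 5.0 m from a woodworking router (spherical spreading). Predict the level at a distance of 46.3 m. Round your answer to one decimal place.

70.7 dB

Spherical spreading from a point source gives a 20·log₁₀(r₂/r₁) drop.
L₂ = 90 − 20·log₁₀(46.3/5.0) = 90 − 19.332 = 70.67 dB.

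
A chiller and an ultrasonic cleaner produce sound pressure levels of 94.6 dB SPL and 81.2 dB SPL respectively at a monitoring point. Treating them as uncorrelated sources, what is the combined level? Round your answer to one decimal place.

94.8 dB SPL

Incoherent sources combine by intensity addition: L_total = 10·log₁₀(Σ 10^(L_i/10)).
Σ 10^(L/10) = 10^(94.6/10) + 10^(81.2/10) = 3.016e+09.
L_total = 10·log₁₀(3.016e+09) = 94.79 dB SPL.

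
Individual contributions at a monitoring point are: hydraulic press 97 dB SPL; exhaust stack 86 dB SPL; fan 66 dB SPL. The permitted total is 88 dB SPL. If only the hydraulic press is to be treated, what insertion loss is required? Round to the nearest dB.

13 dB

Everything except the hydraulic press sums to 10^(86/10) + 10^(66/10) = 4.021e+08 in linear terms, 86.04 dB SPL.
The limit corresponds to 10^(88/10) = 6.310e+08; subtracting the fixed part leaves 2.289e+08 for the hydraulic press, i.e. 83.60 dB SPL.
Required insertion loss = 97 − 83.60 = 13.40 dB.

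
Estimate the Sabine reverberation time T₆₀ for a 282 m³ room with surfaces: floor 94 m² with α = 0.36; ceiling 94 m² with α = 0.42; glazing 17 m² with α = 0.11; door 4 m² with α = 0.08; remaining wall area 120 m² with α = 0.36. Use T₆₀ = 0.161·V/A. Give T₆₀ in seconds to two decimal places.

0.38 s

Total absorption A = 94·0.36 + 94·0.42 + 17·0.11 + 4·0.08 + 120·0.36 = 118.71 m² sabins.
T₆₀ = 0.161 × 282 / 118.71 = 0.382 s.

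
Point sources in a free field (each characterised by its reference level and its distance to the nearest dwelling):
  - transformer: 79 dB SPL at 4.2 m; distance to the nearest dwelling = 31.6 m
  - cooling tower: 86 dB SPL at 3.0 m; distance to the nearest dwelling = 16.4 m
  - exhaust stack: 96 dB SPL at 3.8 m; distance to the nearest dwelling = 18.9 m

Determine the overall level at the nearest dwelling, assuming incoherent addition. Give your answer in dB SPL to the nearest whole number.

82 dB SPL

Apply inverse-square spreading to bring every level to the receiver, then sum 10^(L/10).
transformer: 79 − 20·log₁₀(31.6/4.2) = 79 − 17.53 = 61.47 dB SPL.
cooling tower: 86 − 20·log₁₀(16.4/3.0) = 86 − 14.75 = 71.25 dB SPL.
exhaust stack: 96 − 20·log₁₀(18.9/3.8) = 96 − 13.93 = 82.07 dB SPL.
Σ 10^(L/10) = 1.757e+08 → L_total = 10·log₁₀(1.757e+08) = 82.45 dB SPL.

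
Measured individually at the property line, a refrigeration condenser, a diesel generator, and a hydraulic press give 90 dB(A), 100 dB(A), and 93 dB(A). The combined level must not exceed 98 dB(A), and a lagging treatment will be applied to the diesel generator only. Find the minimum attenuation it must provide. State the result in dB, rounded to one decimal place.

4.8 dB

Fixed contribution from the other sources: Σ 10^(L/10) = 10^(90/10) + 10^(93/10) = 2.995e+09 (94.76 dB(A)).
The limit corresponds to 10^(98/10) = 6.310e+09; subtracting the fixed part leaves 3.314e+09 for the diesel generator, i.e. 95.20 dB(A).
So the diesel generator must be reduced from 100 to 95.20 dB(A): IL = 4.80 dB.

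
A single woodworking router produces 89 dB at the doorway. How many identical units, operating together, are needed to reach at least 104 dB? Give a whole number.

Need L₁ + 10·log₁₀ N ≥ 104, i.e. log₁₀ N ≥ 1.50.
N ≥ 10^(15.0/10) = 31.623, so N = 32.

32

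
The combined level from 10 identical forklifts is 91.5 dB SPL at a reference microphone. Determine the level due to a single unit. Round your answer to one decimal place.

81.5 dB SPL

For N identical incoherent sources L_total = L₁ + 10·log₁₀ N, so L₁ = 91.5 − 10·log₁₀(10) = 91.5 − 10.000.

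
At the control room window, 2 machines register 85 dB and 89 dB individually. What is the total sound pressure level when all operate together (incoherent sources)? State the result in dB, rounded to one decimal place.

90.5 dB

Incoherent sources combine by intensity addition: L_total = 10·log₁₀(Σ 10^(L_i/10)).
Σ 10^(L/10) = 10^(85/10) + 10^(89/10) = 1.111e+09.
L_total = 10·log₁₀(1.111e+09) = 90.46 dB.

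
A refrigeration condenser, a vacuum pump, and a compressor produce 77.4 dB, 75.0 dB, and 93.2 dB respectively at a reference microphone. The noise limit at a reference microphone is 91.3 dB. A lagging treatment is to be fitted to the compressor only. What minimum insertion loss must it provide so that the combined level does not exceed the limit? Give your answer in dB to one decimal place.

Everything except the compressor sums to 10^(77.4/10) + 10^(75.0/10) = 8.658e+07 in linear terms, 79.37 dB.
To meet 91.3 dB overall, the treated compressor may contribute at most 10^(91.3/10) − 8.658e+07 = 1.262e+09, i.e. 91.01 dB.
Required insertion loss = 93.2 − 91.01 = 2.19 dB.

2.2 dB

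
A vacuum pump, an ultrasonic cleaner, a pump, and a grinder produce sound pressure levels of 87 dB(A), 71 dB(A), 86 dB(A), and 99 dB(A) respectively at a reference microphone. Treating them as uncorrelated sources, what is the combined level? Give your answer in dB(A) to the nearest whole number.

99 dB(A)

Incoherent sources combine by intensity addition: L_total = 10·log₁₀(Σ 10^(L_i/10)).
Σ 10^(L/10) = 10^(87/10) + 10^(71/10) + 10^(86/10) + 10^(99/10) = 8.855e+09.
L_total = 10·log₁₀(8.855e+09) = 99.47 dB(A).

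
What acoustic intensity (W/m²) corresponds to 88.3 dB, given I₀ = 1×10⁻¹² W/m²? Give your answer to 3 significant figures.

I/I₀ = 10^(88.3/10) = 6.761e+08, so I = 6.761e+08 × 10⁻¹² W/m².

0.000676 W/m²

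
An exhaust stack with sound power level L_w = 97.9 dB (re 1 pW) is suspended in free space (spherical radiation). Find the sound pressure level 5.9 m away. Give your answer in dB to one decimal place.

Free-field spherical radiation: L_p = L_w − 10·log₁₀(4π·r²), r = 5.9 m.
4π·r² = 437.4 m², 10·log₁₀ of that is 26.409 dB.
L_p = 97.9 − 26.409 = 71.49 dB.

71.5 dB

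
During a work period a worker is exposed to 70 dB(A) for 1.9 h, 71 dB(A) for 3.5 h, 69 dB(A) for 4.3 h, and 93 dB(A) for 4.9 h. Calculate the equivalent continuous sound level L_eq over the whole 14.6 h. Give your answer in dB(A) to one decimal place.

88.3 dB(A)

The energy average is taken in the linear domain: L_eq = 10·log₁₀[(Σ tᵢ·10^(Lᵢ/10))/T], T = 14.6 h.
Σ tᵢ·10^(Lᵢ/10) = 1.9·10^(70/10) + 3.5·10^(71/10) + 4.3·10^(69/10) + 4.9·10^(93/10) = 9.874e+09.
L_eq = 10·log₁₀(9.874e+09/14.6) = 88.30 dB(A).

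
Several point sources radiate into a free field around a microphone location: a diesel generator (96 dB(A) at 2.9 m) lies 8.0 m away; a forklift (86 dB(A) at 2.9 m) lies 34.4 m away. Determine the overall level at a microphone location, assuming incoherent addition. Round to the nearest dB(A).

Propagate each source to the receiver with L = L_ref − 20·log₁₀(r/r_ref), then add intensities.
diesel generator: 96 − 20·log₁₀(8.0/2.9) = 96 − 8.81 = 87.19 dB(A).
forklift: 86 − 20·log₁₀(34.4/2.9) = 86 − 21.48 = 64.52 dB(A).
Σ 10^(L/10) = 5.260e+08 → L_total = 10·log₁₀(5.260e+08) = 87.21 dB(A).

87 dB(A)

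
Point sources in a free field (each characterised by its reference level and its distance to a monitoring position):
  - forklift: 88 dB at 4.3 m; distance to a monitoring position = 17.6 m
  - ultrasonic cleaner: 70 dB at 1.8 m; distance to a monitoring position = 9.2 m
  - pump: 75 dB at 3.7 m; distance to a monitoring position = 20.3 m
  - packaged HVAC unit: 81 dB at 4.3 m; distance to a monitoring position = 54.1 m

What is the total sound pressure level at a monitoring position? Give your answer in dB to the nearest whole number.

76 dB

Propagate each source to the receiver with L = L_ref − 20·log₁₀(r/r_ref), then add intensities.
forklift: 88 − 20·log₁₀(17.6/4.3) = 88 − 12.24 = 75.76 dB.
ultrasonic cleaner: 70 − 20·log₁₀(9.2/1.8) = 70 − 14.17 = 55.83 dB.
pump: 75 − 20·log₁₀(20.3/3.7) = 75 − 14.79 = 60.21 dB.
packaged HVAC unit: 81 − 20·log₁₀(54.1/4.3) = 81 − 21.99 = 59.01 dB.
Σ 10^(L/10) = 3.989e+07 → L_total = 10·log₁₀(3.989e+07) = 76.01 dB.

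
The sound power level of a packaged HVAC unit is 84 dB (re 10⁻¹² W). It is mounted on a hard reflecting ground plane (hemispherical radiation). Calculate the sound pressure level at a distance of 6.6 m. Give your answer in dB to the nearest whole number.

60 dB

Free-field hemispherical radiation: L_p = L_w − 10·log₁₀(2π·r²), r = 6.6 m.
2π·r² = 273.7 m², 10·log₁₀ of that is 24.373 dB.
L_p = 84 − 24.373 = 59.63 dB.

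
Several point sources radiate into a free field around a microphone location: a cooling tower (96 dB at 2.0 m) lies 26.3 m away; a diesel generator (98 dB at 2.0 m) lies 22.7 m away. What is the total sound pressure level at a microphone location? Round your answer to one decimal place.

Apply inverse-square spreading to bring every level to the receiver, then sum 10^(L/10).
cooling tower: 96 − 20·log₁₀(26.3/2.0) = 96 − 22.38 = 73.62 dB.
diesel generator: 98 − 20·log₁₀(22.7/2.0) = 98 − 21.10 = 76.90 dB.
Σ 10^(L/10) = 7.200e+07 → L_total = 10·log₁₀(7.200e+07) = 78.57 dB.

78.6 dB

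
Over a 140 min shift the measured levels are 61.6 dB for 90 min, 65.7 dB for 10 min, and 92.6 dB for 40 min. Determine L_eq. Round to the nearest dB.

The energy average is taken in the linear domain: L_eq = 10·log₁₀[(Σ tᵢ·10^(Lᵢ/10))/T], T = 140 min.
Σ tᵢ·10^(Lᵢ/10) = 90·10^(61.6/10) + 10·10^(65.7/10) + 40·10^(92.6/10) = 7.296e+10.
L_eq = 10·log₁₀(7.296e+10/140) = 87.17 dB.

87 dB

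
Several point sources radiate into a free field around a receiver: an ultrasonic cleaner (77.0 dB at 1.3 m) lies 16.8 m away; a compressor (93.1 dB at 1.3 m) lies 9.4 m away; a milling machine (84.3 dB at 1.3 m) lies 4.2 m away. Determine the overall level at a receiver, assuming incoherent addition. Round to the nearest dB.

First find each source's level at the receiver (point-source: −20·log₁₀(r/r_ref)), then combine on an intensity basis.
ultrasonic cleaner: 77.0 − 20·log₁₀(16.8/1.3) = 77.0 − 22.23 = 54.77 dB.
compressor: 93.1 − 20·log₁₀(9.4/1.3) = 93.1 − 17.18 = 75.92 dB.
milling machine: 84.3 − 20·log₁₀(4.2/1.3) = 84.3 − 10.19 = 74.11 dB.
Σ 10^(L/10) = 6.514e+07 → L_total = 10·log₁₀(6.514e+07) = 78.14 dB.

78 dB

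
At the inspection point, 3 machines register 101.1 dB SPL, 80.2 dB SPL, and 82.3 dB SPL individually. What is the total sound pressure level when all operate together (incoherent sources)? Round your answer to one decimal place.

101.2 dB SPL

For uncorrelated sources the intensities add, so convert each level to linear form, sum, and take 10·log₁₀ of the total.
Σ 10^(L/10) = 10^(101.1/10) + 10^(80.2/10) + 10^(82.3/10) = 1.316e+10.
L_total = 10·log₁₀(1.316e+10) = 101.19 dB SPL.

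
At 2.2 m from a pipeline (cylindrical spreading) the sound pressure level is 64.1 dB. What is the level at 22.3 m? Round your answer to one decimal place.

For a line source, L₂ = L₁ − 10·log₁₀(r₂/r₁).
L₂ = 64.1 − 10·log₁₀(22.3/2.2) = 64.1 − 10.059 = 54.04 dB.

54.0 dB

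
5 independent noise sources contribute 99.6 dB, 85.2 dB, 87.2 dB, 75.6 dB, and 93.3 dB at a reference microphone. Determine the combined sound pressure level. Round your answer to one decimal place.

100.8 dB

Incoherent sources combine by intensity addition: L_total = 10·log₁₀(Σ 10^(L_i/10)).
Σ 10^(L/10) = 10^(99.6/10) + 10^(85.2/10) + 10^(87.2/10) + 10^(75.6/10) + 10^(93.3/10) = 1.215e+10.
L_total = 10·log₁₀(1.215e+10) = 100.85 dB.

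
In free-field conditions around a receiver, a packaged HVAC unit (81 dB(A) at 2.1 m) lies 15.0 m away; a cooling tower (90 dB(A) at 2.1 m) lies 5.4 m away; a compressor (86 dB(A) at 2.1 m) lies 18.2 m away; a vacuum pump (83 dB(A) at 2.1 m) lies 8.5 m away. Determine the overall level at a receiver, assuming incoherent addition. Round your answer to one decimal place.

82.3 dB(A)

Propagate each source to the receiver with L = L_ref − 20·log₁₀(r/r_ref), then add intensities.
packaged HVAC unit: 81 − 20·log₁₀(15.0/2.1) = 81 − 17.08 = 63.92 dB(A).
cooling tower: 90 − 20·log₁₀(5.4/2.1) = 90 − 8.20 = 81.80 dB(A).
compressor: 86 − 20·log₁₀(18.2/2.1) = 86 − 18.76 = 67.24 dB(A).
vacuum pump: 83 − 20·log₁₀(8.5/2.1) = 83 − 12.14 = 70.86 dB(A).
Σ 10^(L/10) = 1.712e+08 → L_total = 10·log₁₀(1.712e+08) = 82.33 dB(A).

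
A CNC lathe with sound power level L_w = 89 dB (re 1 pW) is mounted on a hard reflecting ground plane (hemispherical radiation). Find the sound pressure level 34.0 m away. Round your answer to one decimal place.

50.4 dB

The power spreads over a hemisphere of area 2π·r², so L_p = L_w − 10·log₁₀(2π·r²).
2π·r² = 7263 m², 10·log₁₀ of that is 38.611 dB.
L_p = 89 − 38.611 = 50.39 dB.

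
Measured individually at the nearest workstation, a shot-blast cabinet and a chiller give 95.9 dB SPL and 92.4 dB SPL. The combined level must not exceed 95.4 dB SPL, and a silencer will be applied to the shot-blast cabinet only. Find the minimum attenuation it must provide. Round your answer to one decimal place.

3.5 dB

Everything except the shot-blast cabinet sums to 10^(92.4/10) = 1.738e+09 in linear terms, 92.40 dB SPL.
To meet 95.4 dB SPL overall, the treated shot-blast cabinet may contribute at most 10^(95.4/10) − 1.738e+09 = 1.730e+09, i.e. 92.38 dB SPL.
Required insertion loss = 95.9 − 92.38 = 3.52 dB.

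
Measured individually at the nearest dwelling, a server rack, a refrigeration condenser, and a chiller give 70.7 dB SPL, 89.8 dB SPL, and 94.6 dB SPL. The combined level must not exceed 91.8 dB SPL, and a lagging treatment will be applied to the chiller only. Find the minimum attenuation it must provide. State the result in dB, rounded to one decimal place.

Everything except the chiller sums to 10^(70.7/10) + 10^(89.8/10) = 9.667e+08 in linear terms, 89.85 dB SPL.
To meet 91.8 dB SPL overall, the treated chiller may contribute at most 10^(91.8/10) − 9.667e+08 = 5.468e+08, i.e. 87.38 dB SPL.
So the chiller must be reduced from 94.6 to 87.38 dB SPL: IL = 7.22 dB.

7.2 dB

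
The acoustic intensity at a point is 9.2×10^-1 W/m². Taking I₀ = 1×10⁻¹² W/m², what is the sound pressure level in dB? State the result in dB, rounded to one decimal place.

I/I₀ = 9.2×10^-1/10⁻¹² = 9.2×10^11, and L = 10·log₁₀(I/I₀).
L = 10·(0.9638 + 11) = 119.64 dB.

119.6 dB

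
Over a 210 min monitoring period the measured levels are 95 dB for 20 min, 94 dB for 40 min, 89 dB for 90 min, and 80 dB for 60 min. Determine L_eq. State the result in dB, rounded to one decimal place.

L_eq = 10·log₁₀[(1/T)·Σ tᵢ·10^(Lᵢ/10)] with T = 210 min.
Σ tᵢ·10^(Lᵢ/10) = 20·10^(95/10) + 40·10^(94/10) + 90·10^(89/10) + 60·10^(80/10) = 2.412e+11.
L_eq = 10·log₁₀(2.412e+11/210) = 90.60 dB.

90.6 dB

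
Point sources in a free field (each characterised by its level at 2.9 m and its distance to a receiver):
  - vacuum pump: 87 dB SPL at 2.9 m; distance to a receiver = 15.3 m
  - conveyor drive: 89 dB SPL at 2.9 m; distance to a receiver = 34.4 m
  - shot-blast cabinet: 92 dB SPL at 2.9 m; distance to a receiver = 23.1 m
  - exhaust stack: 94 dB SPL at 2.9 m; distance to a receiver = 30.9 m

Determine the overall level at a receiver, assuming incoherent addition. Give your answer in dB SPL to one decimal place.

78.5 dB SPL

Propagate each source to the receiver with L = L_ref − 20·log₁₀(r/r_ref), then add intensities.
vacuum pump: 87 − 20·log₁₀(15.3/2.9) = 87 − 14.45 = 72.55 dB SPL.
conveyor drive: 89 − 20·log₁₀(34.4/2.9) = 89 − 21.48 = 67.52 dB SPL.
shot-blast cabinet: 92 − 20·log₁₀(23.1/2.9) = 92 − 18.02 = 73.98 dB SPL.
exhaust stack: 94 − 20·log₁₀(30.9/2.9) = 94 − 20.55 = 73.45 dB SPL.
Σ 10^(L/10) = 7.075e+07 → L_total = 10·log₁₀(7.075e+07) = 78.50 dB SPL.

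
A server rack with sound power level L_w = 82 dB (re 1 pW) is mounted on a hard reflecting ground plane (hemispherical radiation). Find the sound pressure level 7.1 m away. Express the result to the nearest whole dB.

57 dB

Free-field hemispherical radiation: L_p = L_w − 10·log₁₀(2π·r²), r = 7.1 m.
2π·r² = 316.7 m², 10·log₁₀ of that is 25.007 dB.
L_p = 82 − 25.007 = 56.99 dB.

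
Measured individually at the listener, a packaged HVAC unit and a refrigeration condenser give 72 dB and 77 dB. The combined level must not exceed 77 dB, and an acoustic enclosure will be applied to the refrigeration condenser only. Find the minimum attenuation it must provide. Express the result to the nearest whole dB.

2 dB

Fixed contribution from the other source: Σ 10^(L/10) = 10^(72/10) = 1.585e+07 (72.00 dB).
To meet 77 dB overall, the treated refrigeration condenser may contribute at most 10^(77/10) − 1.585e+07 = 3.427e+07, i.e. 75.35 dB.
Required insertion loss = 77 − 75.35 = 1.65 dB.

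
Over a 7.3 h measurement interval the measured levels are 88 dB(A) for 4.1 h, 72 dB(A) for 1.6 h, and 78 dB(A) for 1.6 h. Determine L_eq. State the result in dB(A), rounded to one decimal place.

85.7 dB(A)

L_eq = 10·log₁₀[(1/T)·Σ tᵢ·10^(Lᵢ/10)] with T = 7.3 h.
Σ tᵢ·10^(Lᵢ/10) = 4.1·10^(88/10) + 1.6·10^(72/10) + 1.6·10^(78/10) = 2.713e+09.
L_eq = 10·log₁₀(2.713e+09/7.3) = 85.70 dB(A).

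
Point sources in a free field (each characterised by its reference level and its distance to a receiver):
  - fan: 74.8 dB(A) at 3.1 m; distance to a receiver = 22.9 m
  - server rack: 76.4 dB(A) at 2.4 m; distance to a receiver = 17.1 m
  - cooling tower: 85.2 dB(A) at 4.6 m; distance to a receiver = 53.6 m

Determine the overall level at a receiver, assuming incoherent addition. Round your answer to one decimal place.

65.9 dB(A)

Apply inverse-square spreading to bring every level to the receiver, then sum 10^(L/10).
fan: 74.8 − 20·log₁₀(22.9/3.1) = 74.8 − 17.37 = 57.43 dB(A).
server rack: 76.4 − 20·log₁₀(17.1/2.4) = 76.4 − 17.06 = 59.34 dB(A).
cooling tower: 85.2 − 20·log₁₀(53.6/4.6) = 85.2 − 21.33 = 63.87 dB(A).
Σ 10^(L/10) = 3.852e+06 → L_total = 10·log₁₀(3.852e+06) = 65.86 dB(A).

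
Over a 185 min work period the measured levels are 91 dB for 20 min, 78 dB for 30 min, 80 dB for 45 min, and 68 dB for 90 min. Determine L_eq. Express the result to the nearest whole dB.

82 dB

Weight each interval's intensity by its duration and average over T = 185 min:
Σ tᵢ·10^(Lᵢ/10) = 20·10^(91/10) + 30·10^(78/10) + 45·10^(80/10) + 90·10^(68/10) = 3.214e+10.
L_eq = 10·log₁₀(3.214e+10/185) = 82.40 dB.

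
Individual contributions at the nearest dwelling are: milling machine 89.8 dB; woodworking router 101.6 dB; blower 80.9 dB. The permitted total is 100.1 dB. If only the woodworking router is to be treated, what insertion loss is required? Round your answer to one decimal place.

Everything except the woodworking router sums to 10^(89.8/10) + 10^(80.9/10) = 1.078e+09 in linear terms, 90.33 dB.
To meet 100.1 dB overall, the treated woodworking router may contribute at most 10^(100.1/10) − 1.078e+09 = 9.155e+09, i.e. 99.62 dB.
So the woodworking router must be reduced from 101.6 to 99.62 dB: IL = 1.98 dB.

2.0 dB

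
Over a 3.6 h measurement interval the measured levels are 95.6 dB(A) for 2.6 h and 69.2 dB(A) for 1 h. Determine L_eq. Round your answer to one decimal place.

94.2 dB(A)

L_eq = 10·log₁₀[(1/T)·Σ tᵢ·10^(Lᵢ/10)] with T = 3.6 h.
Σ tᵢ·10^(Lᵢ/10) = 2.6·10^(95.6/10) + 1·10^(69.2/10) = 9.448e+09.
L_eq = 10·log₁₀(9.448e+09/3.6) = 94.19 dB(A).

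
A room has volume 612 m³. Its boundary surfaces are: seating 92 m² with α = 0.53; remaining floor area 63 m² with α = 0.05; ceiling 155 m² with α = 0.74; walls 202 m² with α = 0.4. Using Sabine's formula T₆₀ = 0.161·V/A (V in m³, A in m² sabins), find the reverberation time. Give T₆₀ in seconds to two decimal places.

0.40 s

A = Σ Sᵢαᵢ = 92·0.53 + 63·0.05 + 155·0.74 + 202·0.4 = 247.41 m².
T₆₀ = 0.161·V/A = 0.161·612/247.41 = 0.398 s.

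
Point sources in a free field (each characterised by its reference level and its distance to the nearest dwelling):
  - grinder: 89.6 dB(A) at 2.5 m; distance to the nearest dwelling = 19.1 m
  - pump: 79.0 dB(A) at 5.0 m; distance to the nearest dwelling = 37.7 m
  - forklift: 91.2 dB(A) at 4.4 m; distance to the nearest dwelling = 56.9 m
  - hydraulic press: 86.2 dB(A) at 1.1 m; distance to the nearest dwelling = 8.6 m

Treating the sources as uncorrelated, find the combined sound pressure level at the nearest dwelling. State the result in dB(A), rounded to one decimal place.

75.0 dB(A)

Apply inverse-square spreading to bring every level to the receiver, then sum 10^(L/10).
grinder: 89.6 − 20·log₁₀(19.1/2.5) = 89.6 − 17.66 = 71.94 dB(A).
pump: 79.0 − 20·log₁₀(37.7/5.0) = 79.0 − 17.55 = 61.45 dB(A).
forklift: 91.2 − 20·log₁₀(56.9/4.4) = 91.2 − 22.23 = 68.97 dB(A).
hydraulic press: 86.2 − 20·log₁₀(8.6/1.1) = 86.2 − 17.86 = 68.34 dB(A).
Σ 10^(L/10) = 3.172e+07 → L_total = 10·log₁₀(3.172e+07) = 75.01 dB(A).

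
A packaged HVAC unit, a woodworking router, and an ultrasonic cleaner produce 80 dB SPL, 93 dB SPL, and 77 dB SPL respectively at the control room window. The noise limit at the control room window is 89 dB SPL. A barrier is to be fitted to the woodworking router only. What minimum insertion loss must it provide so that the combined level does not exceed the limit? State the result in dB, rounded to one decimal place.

The untreated sources together contribute 10^(80/10) + 10^(77/10) = 1.501e+08, i.e. 81.76 dB SPL.
To meet 89 dB SPL overall, the treated woodworking router may contribute at most 10^(89/10) − 1.501e+08 = 6.442e+08, i.e. 88.09 dB SPL.
Required insertion loss = 93 − 88.09 = 4.91 dB.

4.9 dB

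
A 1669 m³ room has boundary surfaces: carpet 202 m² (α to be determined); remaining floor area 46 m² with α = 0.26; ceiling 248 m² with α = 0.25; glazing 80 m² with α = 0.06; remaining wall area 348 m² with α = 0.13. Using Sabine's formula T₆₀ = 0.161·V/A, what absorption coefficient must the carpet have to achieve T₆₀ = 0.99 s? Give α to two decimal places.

Required total absorption A = 0.161·1669/0.99 = 271.42 m².
Absorption from the other surfaces = 46·0.26 + 248·0.25 + 80·0.06 + 348·0.13 = 124.00 m², so the carpet must supply 147.42 m² over 202 m².
α = 147.42/202 = 0.730.

0.73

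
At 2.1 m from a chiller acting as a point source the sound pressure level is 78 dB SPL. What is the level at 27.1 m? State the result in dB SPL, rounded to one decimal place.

Spherical spreading from a point source gives a 20·log₁₀(r₂/r₁) drop.
L₂ = 78 − 20·log₁₀(27.1/2.1) = 78 − 22.215 = 55.79 dB SPL.

55.8 dB SPL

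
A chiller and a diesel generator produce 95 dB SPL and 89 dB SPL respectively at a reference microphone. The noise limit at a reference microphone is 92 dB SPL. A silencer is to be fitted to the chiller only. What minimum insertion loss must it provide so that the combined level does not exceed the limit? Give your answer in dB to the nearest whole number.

6 dB

Everything except the chiller sums to 10^(89/10) = 7.943e+08 in linear terms, 89.00 dB SPL.
The limit corresponds to 10^(92/10) = 1.585e+09; subtracting the fixed part leaves 7.906e+08 for the chiller, i.e. 88.98 dB SPL.
Required insertion loss = 95 − 88.98 = 6.02 dB.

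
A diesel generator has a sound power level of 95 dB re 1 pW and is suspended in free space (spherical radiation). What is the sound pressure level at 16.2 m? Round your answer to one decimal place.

59.8 dB

The power spreads over a sphere of area 4π·r², so L_p = L_w − 10·log₁₀(4π·r²).
4π·r² = 3298 m², 10·log₁₀ of that is 35.182 dB.
L_p = 95 − 35.182 = 59.82 dB.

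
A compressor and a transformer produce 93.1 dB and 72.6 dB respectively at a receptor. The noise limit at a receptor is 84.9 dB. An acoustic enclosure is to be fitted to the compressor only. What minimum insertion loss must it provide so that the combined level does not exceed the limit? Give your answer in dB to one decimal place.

Everything except the compressor sums to 10^(72.6/10) = 1.820e+07 in linear terms, 72.60 dB.
The limit corresponds to 10^(84.9/10) = 3.090e+08; subtracting the fixed part leaves 2.908e+08 for the compressor, i.e. 84.64 dB.
Required insertion loss = 93.1 − 84.64 = 8.46 dB.

8.5 dB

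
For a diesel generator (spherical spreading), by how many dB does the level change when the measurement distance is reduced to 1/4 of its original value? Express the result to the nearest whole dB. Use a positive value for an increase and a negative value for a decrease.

+12 dB

A point source loses 6 dB per doubling of distance; generally ΔL = −20·log₁₀(r₂/r₁).
ΔL = −20·log₁₀(0.25) = +12.04 dB.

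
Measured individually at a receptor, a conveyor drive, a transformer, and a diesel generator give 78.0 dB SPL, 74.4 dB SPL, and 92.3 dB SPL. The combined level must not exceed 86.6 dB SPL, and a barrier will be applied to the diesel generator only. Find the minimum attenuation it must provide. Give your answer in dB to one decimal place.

6.7 dB

Everything except the diesel generator sums to 10^(78.0/10) + 10^(74.4/10) = 9.064e+07 in linear terms, 79.57 dB SPL.
The limit corresponds to 10^(86.6/10) = 4.571e+08; subtracting the fixed part leaves 3.665e+08 for the diesel generator, i.e. 85.64 dB SPL.
Required insertion loss = 92.3 − 85.64 = 6.66 dB.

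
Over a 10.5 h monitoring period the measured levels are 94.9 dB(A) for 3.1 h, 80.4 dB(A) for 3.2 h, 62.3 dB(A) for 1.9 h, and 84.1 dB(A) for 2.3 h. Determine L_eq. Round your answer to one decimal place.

90.0 dB(A)

Weight each interval's intensity by its duration and average over T = 10.5 h:
Σ tᵢ·10^(Lᵢ/10) = 3.1·10^(94.9/10) + 3.2·10^(80.4/10) + 1.9·10^(62.3/10) + 2.3·10^(84.1/10) = 1.053e+10.
L_eq = 10·log₁₀(1.053e+10/10.5) = 90.01 dB(A).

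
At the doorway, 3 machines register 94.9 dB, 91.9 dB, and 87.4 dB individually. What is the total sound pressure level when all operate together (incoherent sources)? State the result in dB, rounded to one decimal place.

For uncorrelated sources the intensities add, so convert each level to linear form, sum, and take 10·log₁₀ of the total.
Σ 10^(L/10) = 10^(94.9/10) + 10^(91.9/10) + 10^(87.4/10) = 5.189e+09.
L_total = 10·log₁₀(5.189e+09) = 97.15 dB.

97.2 dB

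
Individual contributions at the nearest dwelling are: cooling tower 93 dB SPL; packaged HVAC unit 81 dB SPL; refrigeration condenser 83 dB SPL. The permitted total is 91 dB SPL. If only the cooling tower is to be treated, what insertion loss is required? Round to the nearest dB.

Fixed contribution from the other sources: Σ 10^(L/10) = 10^(81/10) + 10^(83/10) = 3.254e+08 (85.12 dB SPL).
The limit corresponds to 10^(91/10) = 1.259e+09; subtracting the fixed part leaves 9.335e+08 for the cooling tower, i.e. 89.70 dB SPL.
Required insertion loss = 93 − 89.70 = 3.30 dB.

3 dB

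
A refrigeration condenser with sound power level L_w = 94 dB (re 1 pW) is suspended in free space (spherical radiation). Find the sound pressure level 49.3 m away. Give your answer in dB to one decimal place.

49.2 dB

Free-field spherical radiation: L_p = L_w − 10·log₁₀(4π·r²), r = 49.3 m.
4π·r² = 3.054e+04 m², 10·log₁₀ of that is 44.849 dB.
L_p = 94 − 44.849 = 49.15 dB.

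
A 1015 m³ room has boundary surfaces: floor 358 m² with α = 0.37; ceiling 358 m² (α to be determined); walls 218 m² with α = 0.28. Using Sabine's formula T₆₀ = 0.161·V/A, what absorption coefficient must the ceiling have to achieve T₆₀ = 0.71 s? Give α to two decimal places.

0.10

Required total absorption A = 0.161·1015/0.71 = 230.16 m².
Absorption from the other surfaces = 358·0.37 + 218·0.28 = 193.50 m², so the ceiling must supply 36.66 m² over 358 m².
α = 36.66/358 = 0.102.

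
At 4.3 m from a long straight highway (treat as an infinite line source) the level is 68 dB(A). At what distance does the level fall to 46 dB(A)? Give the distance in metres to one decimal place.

681.5 m

For a line source L₁ − L₂ = 10·log₁₀(r₂/r₁), so r₂ = r₁·10^((L₁−L₂)/10).
r₂ = 4.3·10^((68−46)/10) = 4.3·10^(22.0/10) = 681.50 m.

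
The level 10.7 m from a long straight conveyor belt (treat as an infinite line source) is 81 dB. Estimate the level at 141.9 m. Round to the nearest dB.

For a line source, L₂ = L₁ − 10·log₁₀(r₂/r₁).
L₂ = 81 − 10·log₁₀(141.9/10.7) = 81 − 11.226 = 69.77 dB.

70 dB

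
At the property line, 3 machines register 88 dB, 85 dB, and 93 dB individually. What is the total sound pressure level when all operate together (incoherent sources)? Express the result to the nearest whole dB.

95 dB

For uncorrelated sources the intensities add, so convert each level to linear form, sum, and take 10·log₁₀ of the total.
Σ 10^(L/10) = 10^(88/10) + 10^(85/10) + 10^(93/10) = 2.942e+09.
L_total = 10·log₁₀(2.942e+09) = 94.69 dB.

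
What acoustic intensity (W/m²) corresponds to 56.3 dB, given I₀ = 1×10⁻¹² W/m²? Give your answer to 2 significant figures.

I = I₀·10^(L/10) = 10⁻¹² × 10^(56.3/10) = 10^(-6.370).

4.3e-07 W/m²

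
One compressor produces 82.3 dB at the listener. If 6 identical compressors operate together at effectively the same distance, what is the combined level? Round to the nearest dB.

90 dB

L_total = L₁ + 10·log₁₀ N for N identical incoherent sources.
L_total = 82.3 + 10·log₁₀(6) = 82.3 + 7.782 = 90.08 dB.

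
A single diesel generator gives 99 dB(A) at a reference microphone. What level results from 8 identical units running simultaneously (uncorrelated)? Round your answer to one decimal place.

L_total = L₁ + 10·log₁₀ N for N identical incoherent sources.
L_total = 99 + 10·log₁₀(8) = 99 + 9.031 = 108.03 dB(A).

108.0 dB(A)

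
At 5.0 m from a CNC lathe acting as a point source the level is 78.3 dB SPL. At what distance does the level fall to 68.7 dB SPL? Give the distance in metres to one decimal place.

15.1 m

Point-source spreading drops the level by 20·log₁₀(r₂/r₁); inverting, r₂/r₁ = 10^(ΔL/20).
r₂ = 5.0·10^((78.3−68.7)/20) = 5.0·10^(9.6/20) = 15.10 m.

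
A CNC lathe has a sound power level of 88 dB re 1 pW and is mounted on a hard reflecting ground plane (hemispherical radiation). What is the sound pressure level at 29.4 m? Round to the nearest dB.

51 dB

L_p = L_w − 10·log₁₀(2π·r²) with r = 29.4 m.
2π·r² = 5431 m², 10·log₁₀ of that is 37.349 dB.
L_p = 88 − 37.349 = 50.65 dB.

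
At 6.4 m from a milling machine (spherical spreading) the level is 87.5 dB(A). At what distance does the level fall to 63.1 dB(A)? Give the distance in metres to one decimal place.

For a point source L₁ − L₂ = 20·log₁₀(r₂/r₁), so r₂ = r₁·10^((L₁−L₂)/20).
r₂ = 6.4·10^((87.5−63.1)/20) = 6.4·10^(24.4/20) = 106.21 m.

106.2 m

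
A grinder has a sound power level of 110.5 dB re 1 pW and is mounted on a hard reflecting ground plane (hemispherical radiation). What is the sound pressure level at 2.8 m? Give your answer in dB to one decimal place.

L_p = L_w − 10·log₁₀(2π·r²) with r = 2.8 m.
2π·r² = 49.26 m², 10·log₁₀ of that is 16.925 dB.
L_p = 110.5 − 16.925 = 93.58 dB.

93.6 dB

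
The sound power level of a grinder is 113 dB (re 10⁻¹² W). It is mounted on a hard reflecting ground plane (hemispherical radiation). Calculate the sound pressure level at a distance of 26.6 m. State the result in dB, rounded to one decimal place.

76.5 dB

The power spreads over a hemisphere of area 2π·r², so L_p = L_w − 10·log₁₀(2π·r²).
2π·r² = 4446 m², 10·log₁₀ of that is 36.479 dB.
L_p = 113 − 36.479 = 76.52 dB.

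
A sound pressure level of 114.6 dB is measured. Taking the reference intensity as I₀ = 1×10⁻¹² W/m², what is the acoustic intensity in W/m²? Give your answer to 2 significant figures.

0.29 W/m²

I/I₀ = 10^(114.6/10) = 2.884e+11, so I = 2.884e+11 × 10⁻¹² W/m².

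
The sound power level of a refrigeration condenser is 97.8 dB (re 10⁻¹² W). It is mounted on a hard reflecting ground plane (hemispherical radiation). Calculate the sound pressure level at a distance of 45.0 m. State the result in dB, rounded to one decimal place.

The power spreads over a hemisphere of area 2π·r², so L_p = L_w − 10·log₁₀(2π·r²).
2π·r² = 1.272e+04 m², 10·log₁₀ of that is 41.046 dB.
L_p = 97.8 − 41.046 = 56.75 dB.

56.8 dB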